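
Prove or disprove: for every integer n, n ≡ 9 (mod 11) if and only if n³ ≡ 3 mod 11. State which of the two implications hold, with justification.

Both directions hold.

(⟹) Suppose n ≡ 9 (mod 11). Write n = 11j + 9. Then (11j + 9)³ = 1331j³ + 3267j² + 2673j + 729 = 11(121j³ + 297j² + 243j + 66) + 3, so n³ ≡ 3 (mod 11).

(⟸) Conversely, suppose n³ ≡ 3 (mod 11). The only residue r in {0, …, 10} with r³ ≡ 3 (mod 11) is r = 9, so n ≡ 9 (mod 11).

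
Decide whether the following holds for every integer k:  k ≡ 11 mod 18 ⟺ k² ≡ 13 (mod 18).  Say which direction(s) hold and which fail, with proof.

(→) Suppose k ≡ 11 mod 18. Write k = 18j + 11. Then (18j + 11)² = 324j² + 396j + 121 = 18(18j² + 22j + 6) + 13, so k² ≡ 13 (mod 18).

(←) This fails: take k = 7. Then 7² = 49 ≡ 13 (mod 18), yet 7 ≡ 7 (mod 18), not 11.

(⇒) holds; (⇐) fails.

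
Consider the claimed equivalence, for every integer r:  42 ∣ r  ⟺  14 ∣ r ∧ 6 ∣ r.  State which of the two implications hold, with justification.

Equivalent; both directions hold.

[⇒] If 42 ∣ r, write r = 42q. Since 42 = 3·14, r = 14·(3q), so 14 ∣ r; and since 42 = 7·6, r = 6·(7q), so 6 ∣ r.

[⇐] Suppose 14 ∣ r and 6 ∣ r. Any common multiple of 14 and 6 is a multiple of their lcm; here lcm(14, 6) = 14·6/gcd(14, 6) = 84/2 = 42, so 42 ∣ r.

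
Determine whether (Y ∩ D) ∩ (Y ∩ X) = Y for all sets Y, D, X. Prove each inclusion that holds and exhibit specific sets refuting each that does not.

Forward inclusion. Let x ∈ (Y ∩ D) ∩ (Y ∩ X). Then x ∈ Y ∩ D ∩ X, from which x ∈ Y.

Reverse inclusion. This inclusion fails. Take Y = {1}, D = ∅, X = ∅; then 1 ∈ Y but 1 ∉ (Y ∩ D) ∩ (Y ∩ X).

Only the forward inclusion holds.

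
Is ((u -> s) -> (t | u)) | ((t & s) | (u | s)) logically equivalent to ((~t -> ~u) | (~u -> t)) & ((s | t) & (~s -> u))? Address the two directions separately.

Forward direction. This fails. Under s = F, t = T, u = F, the left side is true but the right side is false.

Converse. Assume the antecedent. If s is true, the consequent reduces to true regardless of the other variables. If s is false, the antecedent forces (s = F, t = T, u = T), and the consequent holds there. Either way the consequent holds.

(⇒) fails; (⇐) holds.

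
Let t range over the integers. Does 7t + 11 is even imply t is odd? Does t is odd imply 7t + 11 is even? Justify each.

[⇐] Suppose t is odd; write t = 2j + 1. Then 7t + 11 = 7·(2j + 1) + 11 = 2·7j + 18, which is even.

[⇒] Suppose 7t + 11 is even. Since 7 is odd, 7t and t have the same parity, so 7t + 11 ≡ t + 11 (mod 2). As 11 is odd, 7t + 11 is even exactly when t is odd. Thus t is odd.

The biconditional holds.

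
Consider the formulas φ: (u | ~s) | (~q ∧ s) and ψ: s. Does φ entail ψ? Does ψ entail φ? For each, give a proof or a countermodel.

(⇒) fails and (⇐) fails.

(⟹) This fails. Under s = F, u = F, q = F, the left side is true but the right side is false.

(⟸) This fails. Under s = T, u = F, q = T, the left side is false but the right side is true.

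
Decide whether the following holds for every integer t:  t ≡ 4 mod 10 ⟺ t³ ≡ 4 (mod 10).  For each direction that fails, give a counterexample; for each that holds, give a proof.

(⟹) Suppose t ≡ 4 mod 10. Write t = 10j + 4. Then (10j + 4)³ = 1000j³ + 1200j² + 480j + 64 = 10(100j³ + 120j² + 48j + 6) + 4, so t³ ≡ 4 (mod 10).

(⟸) Conversely, suppose t³ ≡ 4 (mod 10). The only residue r in {0, …, 9} with r³ ≡ 4 (mod 10) is r = 4, so t ≡ 4 (mod 10).

Equivalent; both directions hold.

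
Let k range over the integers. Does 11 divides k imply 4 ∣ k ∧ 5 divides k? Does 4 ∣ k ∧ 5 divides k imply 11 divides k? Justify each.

Neither direction holds.

Forward direction. This fails: take k = 11. Certainly 11 ∣ 11, but 4 ∤ 11.

Converse. This fails: take k = 20. Both 4 ∣ 20 and 5 ∣ 20, yet 20 is not a multiple of 11 (since 20 = 1·11 + 9), so 11 ∤ 20.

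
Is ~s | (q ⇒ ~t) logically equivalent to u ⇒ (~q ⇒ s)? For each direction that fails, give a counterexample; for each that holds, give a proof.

Neither direction holds.

(⇒) This fails. Under u = T, q = F, s = F, t = F, the left side is true but the right side is false.

(⇐) This fails. Under u = F, q = T, s = T, t = T, the left side is false but the right side is true.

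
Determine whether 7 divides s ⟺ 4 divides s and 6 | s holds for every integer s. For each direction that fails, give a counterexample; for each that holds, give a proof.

Forward direction. This fails: take s = 7. Certainly 7 ∣ 7, but 4 ∤ 7.

Converse. This fails: take s = 12. Both 4 ∣ 12 and 6 ∣ 12, yet 12 is not a multiple of 7 (since 12 = 1·7 + 5), so 7 ∤ 12.

Neither implication holds.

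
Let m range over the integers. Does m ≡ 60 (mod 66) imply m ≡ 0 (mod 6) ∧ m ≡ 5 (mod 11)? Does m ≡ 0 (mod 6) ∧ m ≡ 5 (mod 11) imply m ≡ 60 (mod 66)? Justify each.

(⟹) Suppose m ≡ 60 (mod 66); write m = 66j + 60. Since 6 ∣ 66, reducing mod 6 gives m ≡ 60 ≡ 0 (mod 6); since 11 ∣ 66, reducing mod 11 gives m ≡ 60 ≡ 5 (mod 11).

(⟸) Conversely, if m ≡ 0 (mod 6) and m ≡ 5 (mod 11), then by the Chinese remainder theorem m ≡ 60 (mod 66). This is exactly m ≡ 60 (mod 66).

Both directions hold; the statement is true.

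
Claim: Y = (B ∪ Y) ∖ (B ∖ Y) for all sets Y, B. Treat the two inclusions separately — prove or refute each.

Both inclusions hold.

(⊇) Let x ∈ (B ∪ Y) ∖ (B ∖ Y). Then either x ∈ Y and x ∉ B; or x ∈ Y ∩ B. In each case x ∈ Y, so (B ∪ Y) ∖ (B ∖ Y) ⊆ Y.

(⊆) Let x ∈ Y. Then either x ∈ Y and x ∉ B; or x ∈ Y ∩ B. In each case x ∈ (B ∪ Y) ∖ (B ∖ Y), so Y ⊆ (B ∪ Y) ∖ (B ∖ Y).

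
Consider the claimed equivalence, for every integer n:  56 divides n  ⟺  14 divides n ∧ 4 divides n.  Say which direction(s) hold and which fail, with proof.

[⇒] If 56 ∣ n, write n = 56q. Since 56 = 4·14, n = 14·(4q), so 14 ∣ n; and since 56 = 14·4, n = 4·(14q), so 4 ∣ n.

[⇐] This fails: take n = 28. Both 14 ∣ 28 and 4 ∣ 28, yet 28 is not a multiple of 56 (since 28 = 0·56 + 28), so 56 ∤ 28.

Only the forward implication holds.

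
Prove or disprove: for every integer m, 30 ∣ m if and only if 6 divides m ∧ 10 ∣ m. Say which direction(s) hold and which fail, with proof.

Both directions hold.

(⟹) If 30 ∣ m, write m = 30q. Since 30 = 5·6, m = 6·(5q), so 6 ∣ m; and since 30 = 3·10, m = 10·(3q), so 10 ∣ m.

(⟸) Suppose 6 ∣ m and 10 ∣ m. Any common multiple of 6 and 10 is a multiple of their lcm; here lcm(6, 10) = 6·10/gcd(6, 10) = 60/2 = 30, so 30 ∣ m.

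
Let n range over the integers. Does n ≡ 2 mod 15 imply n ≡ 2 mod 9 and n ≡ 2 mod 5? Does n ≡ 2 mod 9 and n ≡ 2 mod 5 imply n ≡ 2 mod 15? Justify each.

(⟹) This fails: n = 32 gives 32 ≡ 2 (mod 15) but 32 ≡ 5 (mod 9), so the conjunction on the right does not hold.

(⟸) Conversely, if n ≡ 2 (mod 9) and n ≡ 2 (mod 5), then by the Chinese remainder theorem n ≡ 2 (mod 45). Since 2 ≡ 2 (mod 15) and 15 ∣ 45, we get n ≡ 2 (mod 15).

Only the reverse direction holds.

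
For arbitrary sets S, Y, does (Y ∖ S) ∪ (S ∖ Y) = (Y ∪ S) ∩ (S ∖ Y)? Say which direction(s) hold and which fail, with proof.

(⟹) This inclusion fails. Take S = ∅, Y = {1}; then 1 ∈ (Y ∖ S) ∪ (S ∖ Y) but 1 ∉ (Y ∪ S) ∩ (S ∖ Y).

(⟸) Let x ∈ (Y ∪ S) ∩ (S ∖ Y). Then x ∈ S and x ∉ Y, from which x ∈ (Y ∖ S) ∪ (S ∖ Y).

The sets are not equal: only the reverse inclusion holds.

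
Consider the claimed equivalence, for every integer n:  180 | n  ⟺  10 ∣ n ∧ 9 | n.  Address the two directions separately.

(⇒) holds; (⇐) fails.

[⇒] If 180 ∣ n, write n = 180q. Since 180 = 18·10, n = 10·(18q), so 10 ∣ n; and since 180 = 20·9, n = 9·(20q), so 9 ∣ n.

[⇐] This fails: take n = 90. Both 10 ∣ 90 and 9 ∣ 90, yet 90 is not a multiple of 180 (since 90 = 0·180 + 90), so 180 ∤ 90.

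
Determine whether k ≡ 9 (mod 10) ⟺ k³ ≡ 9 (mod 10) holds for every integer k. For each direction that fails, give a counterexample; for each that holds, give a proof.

The biconditional holds.

(←) Suppose k³ ≡ 9 (mod 10). The only residue r in {0, …, 9} with r³ ≡ 9 (mod 10) is r = 9, so k ≡ 9 (mod 10).

(→) Suppose k ≡ 9 (mod 10). Write k = 10j + 9. Then (10j + 9)³ = 1000j³ + 2700j² + 2430j + 729 = 10(100j³ + 270j² + 243j + 72) + 9, so k³ ≡ 9 (mod 10).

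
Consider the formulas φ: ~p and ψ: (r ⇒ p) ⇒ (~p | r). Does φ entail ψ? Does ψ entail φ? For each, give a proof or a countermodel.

The forward direction holds; the converse fails.

Converse. This fails. Under p = T, r = T, the left side is false but the right side is true.

Forward direction. Assume the antecedent. If p is true, the antecedent cannot hold. If p is false, (r ⇒ p) ⇒ (~p | r) reduces to true regardless of the other variables. Either way (r ⇒ p) ⇒ (~p | r) holds.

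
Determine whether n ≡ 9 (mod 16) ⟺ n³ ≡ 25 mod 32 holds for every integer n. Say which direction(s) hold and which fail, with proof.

Only the converse holds.

(⇐) The residues r modulo 32 with r³ ≡ 25 (mod 32) are exactly {9}, and each is ≡ 9 (mod 16).

(⇒) This fails: take n = 25. Then 25 ≡ 9 (mod 16), but 25³ = 15625 ≡ 9 (mod 32), not 25.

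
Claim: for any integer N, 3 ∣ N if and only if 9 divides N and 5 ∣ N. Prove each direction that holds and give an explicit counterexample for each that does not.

[⇒] This fails: take N = 3. Certainly 3 ∣ 3, but 9 ∤ 3.

[⇐] Suppose 9 ∣ N and 5 ∣ N. Any common multiple of 9 and 5 is a multiple of their lcm; here gcd(9, 5) = 1, so lcm(9, 5) = 9·5 = 45, so 45 ∣ N. Since 3 ∣ 45, it follows that 3 ∣ N.

The forward direction fails; the converse holds.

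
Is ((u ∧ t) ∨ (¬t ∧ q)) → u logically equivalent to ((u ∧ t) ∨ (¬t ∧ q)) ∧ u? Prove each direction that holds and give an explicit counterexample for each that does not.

(⇒) This fails. Under t = F, u = F, q = F, the left side is true but the right side is false.

(⇐) Assume the antecedent. If t is true, ((u ∧ t) ∨ (¬t ∧ q)) → u reduces to true regardless of the other variables. If t is false, the antecedent forces (t = F, u = T, q = T), and ((u ∧ t) ∨ (¬t ∧ q)) → u holds there. Either way ((u ∧ t) ∨ (¬t ∧ q)) → u holds.

Only the converse holds.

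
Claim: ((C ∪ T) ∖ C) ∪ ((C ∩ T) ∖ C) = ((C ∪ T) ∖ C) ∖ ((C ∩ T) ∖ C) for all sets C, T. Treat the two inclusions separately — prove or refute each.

The two sets are equal.

(⟸) Let x ∈ ((C ∪ T) ∖ C) ∖ ((C ∩ T) ∖ C). Then x ∈ T and x ∉ C, from which x ∈ ((C ∪ T) ∖ C) ∪ ((C ∩ T) ∖ C).

(⟹) Let x ∈ ((C ∪ T) ∖ C) ∪ ((C ∩ T) ∖ C). Then x ∈ T and x ∉ C, from which x ∈ ((C ∪ T) ∖ C) ∖ ((C ∩ T) ∖ C).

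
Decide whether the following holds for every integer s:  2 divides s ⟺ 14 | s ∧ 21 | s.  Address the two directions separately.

[⇐] Suppose 14 ∣ s and 21 ∣ s. Any common multiple of 14 and 21 is a multiple of their lcm; here lcm(14, 21) = 14·21/gcd(14, 21) = 294/7 = 42, so 42 ∣ s. Since 2 ∣ 42, it follows that 2 ∣ s.

[⇒] This fails: take s = 2. Certainly 2 ∣ 2, but 14 ∤ 2.

Only the converse holds.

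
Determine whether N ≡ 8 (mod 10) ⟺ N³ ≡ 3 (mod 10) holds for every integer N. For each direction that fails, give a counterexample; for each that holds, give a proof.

(⇒) This fails: take N = 8. Then 8 ≡ 8 (mod 10), but 8³ = 512 ≡ 2 (mod 10), not 3.

(⇐) This fails: take N = 7. Then 7³ = 343 ≡ 3 (mod 10), yet 7 ≡ 7 (mod 10), not 8.

Neither implication holds.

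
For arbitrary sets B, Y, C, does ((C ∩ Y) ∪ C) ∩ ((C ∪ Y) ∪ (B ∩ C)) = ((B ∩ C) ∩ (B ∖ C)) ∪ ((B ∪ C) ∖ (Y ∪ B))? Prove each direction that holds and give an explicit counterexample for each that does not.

Reverse inclusion. Let x ∈ ((B ∩ C) ∩ (B ∖ C)) ∪ ((B ∪ C) ∖ (Y ∪ B)). Then x ∈ C and x ∉ B, Y, from which x ∈ ((C ∩ Y) ∪ C) ∩ ((C ∪ Y) ∪ (B ∩ C)).

Forward inclusion. This inclusion fails. Take B = {1}, Y = ∅, C = {1}; then 1 ∈ ((C ∩ Y) ∪ C) ∩ ((C ∪ Y) ∪ (B ∩ C)) but 1 ∉ ((B ∩ C) ∩ (B ∖ C)) ∪ ((B ∪ C) ∖ (Y ∪ B)).

(⊆) fails; (⊇) holds.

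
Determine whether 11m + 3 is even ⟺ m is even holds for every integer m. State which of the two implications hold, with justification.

Neither implication holds.

(→) This fails: m = 5 gives 11m + 3 = 58, which is even, but 5 is odd, not even.

(←) This also fails: m = 2 is even, but 11m + 3 = 25 is odd, not even.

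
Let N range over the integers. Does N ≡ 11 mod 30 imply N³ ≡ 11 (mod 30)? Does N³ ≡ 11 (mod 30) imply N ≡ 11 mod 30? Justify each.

The biconditional holds.

(⟹) Suppose N ≡ 11 mod 30. Write N = 30j + 11. Then (30j + 11)³ = 27000j³ + 29700j² + 10890j + 1331 = 30(900j³ + 990j² + 363j + 44) + 11, so N³ ≡ 11 (mod 30).

(⟸) Conversely, suppose N³ ≡ 11 (mod 30). The only residue r in {0, …, 29} with r³ ≡ 11 (mod 30) is r = 11, so N ≡ 11 (mod 30).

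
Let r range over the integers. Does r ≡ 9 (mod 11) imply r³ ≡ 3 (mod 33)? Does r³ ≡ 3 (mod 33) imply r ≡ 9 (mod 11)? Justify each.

[⇐] The residues r modulo 33 with r³ ≡ 3 (mod 33) are exactly {9}, and each is ≡ 9 (mod 11).

[⇒] This fails: take r = 20. Then 20 ≡ 9 (mod 11), but 20³ = 8000 ≡ 14 (mod 33), not 3.

Not equivalent: only (⇐) holds.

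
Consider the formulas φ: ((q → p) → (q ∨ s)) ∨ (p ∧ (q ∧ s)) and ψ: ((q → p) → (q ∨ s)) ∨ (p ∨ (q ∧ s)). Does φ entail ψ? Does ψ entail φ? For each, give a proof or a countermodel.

The forward direction holds; the converse fails.

(⇐) This fails. Under s = F, q = F, p = T, the left side is false but the right side is true.

(⇒) Assume the antecedent. If s is true, the consequent reduces to true regardless of the other variables. If s is false, the antecedent forces (s = F, q = T, p = F) or (s = F, q = T, p = T), and the consequent holds there. Either way the consequent holds.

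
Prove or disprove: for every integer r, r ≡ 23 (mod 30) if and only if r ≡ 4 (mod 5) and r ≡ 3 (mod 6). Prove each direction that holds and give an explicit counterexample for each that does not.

(⟹) This fails: r = 23 gives 23 ≡ 23 (mod 30) but 23 ≡ 3 (mod 5), so the conjunction on the right does not hold.

(⟸) This fails: r = 9 satisfies both congruences on the right (9 ≡ 4 mod 5 and 9 ≡ 3 mod 6) yet 9 ≡ 9 (mod 30), not 23.

Both directions fail.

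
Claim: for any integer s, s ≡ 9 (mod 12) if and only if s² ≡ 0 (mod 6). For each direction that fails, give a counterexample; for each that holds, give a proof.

[⇒] This fails: take s = 9. Then 9 ≡ 9 (mod 12), but 9² = 81 ≡ 3 (mod 6), not 0.

[⇐] This fails: take s = 0. Then 0² = 0 ≡ 0 (mod 6), yet 0 ≡ 0 (mod 12), not 9.

Neither direction holds.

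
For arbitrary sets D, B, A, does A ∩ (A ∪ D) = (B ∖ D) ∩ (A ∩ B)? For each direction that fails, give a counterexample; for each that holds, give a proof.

Only the reverse inclusion holds.

(⟹) This inclusion fails. Take D = ∅, B = ∅, A = {1}; then 1 ∈ A ∩ (A ∪ D) but 1 ∉ (B ∖ D) ∩ (A ∩ B).

(⟸) Let x ∈ (B ∖ D) ∩ (A ∩ B). Then x ∈ B ∩ A and x ∉ D, from which x ∈ A ∩ (A ∪ D).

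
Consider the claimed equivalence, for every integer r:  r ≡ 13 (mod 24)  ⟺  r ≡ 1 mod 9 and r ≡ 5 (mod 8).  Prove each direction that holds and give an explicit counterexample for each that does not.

Only the reverse direction holds.

(⟹) This fails: r = 61 gives 61 ≡ 13 (mod 24) but 61 ≡ 7 (mod 9), so the conjunction on the right does not hold.

(⟸) Conversely, if r ≡ 1 (mod 9) and r ≡ 5 (mod 8), then by the Chinese remainder theorem r ≡ 37 (mod 72). Since 37 ≡ 13 (mod 24) and 24 ∣ 72, we get r ≡ 13 (mod 24).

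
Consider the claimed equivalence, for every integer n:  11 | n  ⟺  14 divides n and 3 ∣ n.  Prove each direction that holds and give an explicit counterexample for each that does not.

Both directions fail.

(⟹) This fails: take n = 11. Certainly 11 ∣ 11, but 14 ∤ 11.

(⟸) This fails: take n = 42. Both 14 ∣ 42 and 3 ∣ 42, yet 42 is not a multiple of 11 (since 42 = 3·11 + 9), so 11 ∤ 42.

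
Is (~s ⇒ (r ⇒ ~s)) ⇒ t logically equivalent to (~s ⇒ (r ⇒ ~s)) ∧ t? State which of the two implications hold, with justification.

Both directions hold; the statement is true.

(→) Assume the antecedent. If r is true, the antecedent forces (r = T, t = T, s = F) or (r = T, t = T, s = T), and (~s ⇒ (r ⇒ ~s)) ∧ t holds there. If r is false, the antecedent forces (r = F, t = T, s = F) or (r = F, t = T, s = T), and (~s ⇒ (r ⇒ ~s)) ∧ t holds there. Either way (~s ⇒ (r ⇒ ~s)) ∧ t holds.

(←) Assume the antecedent. If r is true, the antecedent forces (r = T, t = T, s = F) or (r = T, t = T, s = T), and (~s ⇒ (r ⇒ ~s)) ⇒ t holds there. If r is false, the antecedent forces (r = F, t = T, s = F) or (r = F, t = T, s = T), and (~s ⇒ (r ⇒ ~s)) ⇒ t holds there. Either way (~s ⇒ (r ⇒ ~s)) ⇒ t holds.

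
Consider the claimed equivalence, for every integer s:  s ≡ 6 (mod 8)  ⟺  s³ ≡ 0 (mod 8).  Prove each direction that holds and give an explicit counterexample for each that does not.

(⟹) Suppose s ≡ 6 (mod 8). Write s = 8j + 6. Then (8j + 6)³ = 512j³ + 1152j² + 864j + 216 = 8(64j³ + 144j² + 108j + 27) + 0, so s³ ≡ 0 (mod 8).

(⟸) This fails: take s = 0. Then 0³ = 0 ≡ 0 (mod 8), yet 0 ≡ 0 (mod 8), not 6.

(⇒) holds; (⇐) fails.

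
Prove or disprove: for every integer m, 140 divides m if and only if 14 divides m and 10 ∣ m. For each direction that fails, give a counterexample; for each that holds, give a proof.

(→) If 140 ∣ m, write m = 140q. Since 140 = 10·14, m = 14·(10q), so 14 ∣ m; and since 140 = 14·10, m = 10·(14q), so 10 ∣ m.

(←) This fails: take m = 70. Both 14 ∣ 70 and 10 ∣ 70, yet 70 is not a multiple of 140 (since 70 = 0·140 + 70), so 140 ∤ 70.

(⇒) holds; (⇐) fails.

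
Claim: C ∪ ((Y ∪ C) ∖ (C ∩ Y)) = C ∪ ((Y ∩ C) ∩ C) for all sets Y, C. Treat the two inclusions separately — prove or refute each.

(⊆) fails; (⊇) holds.

Forward inclusion. This inclusion fails. Take Y = {1}, C = ∅; then 1 ∈ C ∪ ((Y ∪ C) ∖ (C ∩ Y)) but 1 ∉ C ∪ ((Y ∩ C) ∩ C).

Reverse inclusion. Let x ∈ C ∪ ((Y ∩ C) ∩ C). Then either x ∈ C and x ∉ Y; or x ∈ Y ∩ C. In each case x ∈ C ∪ ((Y ∪ C) ∖ (C ∩ Y)), so C ∪ ((Y ∩ C) ∩ C) ⊆ C ∪ ((Y ∪ C) ∖ (C ∩ Y)).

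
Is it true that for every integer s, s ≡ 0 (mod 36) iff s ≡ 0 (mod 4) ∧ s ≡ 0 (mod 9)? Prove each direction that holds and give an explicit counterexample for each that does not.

Both implications hold.

[⇒] Suppose s ≡ 0 (mod 36); write s = 36j + 0. Since 4 ∣ 36, reducing mod 4 gives s ≡ 0 (mod 4); since 9 ∣ 36, reducing mod 9 gives s ≡ 0 (mod 9).

[⇐] Conversely, if s ≡ 0 (mod 4) and s ≡ 0 (mod 9), then by the Chinese remainder theorem s ≡ 0 (mod 36). This is exactly s ≡ 0 (mod 36).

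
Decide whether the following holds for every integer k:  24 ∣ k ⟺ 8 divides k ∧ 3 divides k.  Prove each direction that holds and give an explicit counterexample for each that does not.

Both directions hold.

(⇒) If 24 ∣ k, write k = 24q. Since 24 = 3·8, k = 8·(3q), so 8 ∣ k; and since 24 = 8·3, k = 3·(8q), so 3 ∣ k.

(⇐) Suppose 8 ∣ k and 3 ∣ k. Any common multiple of 8 and 3 is a multiple of their lcm; here gcd(8, 3) = 1, so lcm(8, 3) = 8·3 = 24, so 24 ∣ k.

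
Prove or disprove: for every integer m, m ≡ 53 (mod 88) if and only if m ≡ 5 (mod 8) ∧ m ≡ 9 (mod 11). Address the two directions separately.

Both implications hold.

[⇐] If m ≡ 5 (mod 8) and m ≡ 9 (mod 11), then by the Chinese remainder theorem m ≡ 53 (mod 88). This is exactly m ≡ 53 (mod 88).

[⇒] Suppose m ≡ 53 (mod 88); write m = 88j + 53. Since 8 ∣ 88, reducing mod 8 gives m ≡ 53 ≡ 5 (mod 8); since 11 ∣ 88, reducing mod 11 gives m ≡ 53 ≡ 9 (mod 11).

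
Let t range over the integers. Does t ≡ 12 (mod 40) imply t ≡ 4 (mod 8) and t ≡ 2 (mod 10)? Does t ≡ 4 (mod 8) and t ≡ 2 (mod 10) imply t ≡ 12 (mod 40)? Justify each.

Equivalent; both directions hold.

(⟹) Suppose t ≡ 12 (mod 40); write t = 40j + 12. Since 8 ∣ 40, reducing mod 8 gives t ≡ 12 ≡ 4 (mod 8); since 10 ∣ 40, reducing mod 10 gives t ≡ 12 ≡ 2 (mod 10).

(⟸) Conversely, if t ≡ 4 (mod 8) and t ≡ 2 (mod 10), then by the Chinese remainder theorem t ≡ 12 (mod 40). This is exactly t ≡ 12 (mod 40).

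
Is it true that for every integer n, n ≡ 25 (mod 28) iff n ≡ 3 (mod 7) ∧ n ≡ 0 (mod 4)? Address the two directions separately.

Both directions fail.

(→) This fails: n = 25 gives 25 ≡ 25 (mod 28) but 25 ≡ 4 (mod 7), so the conjunction on the right does not hold.

(←) This fails: n = 24 satisfies both congruences on the right (24 ≡ 3 mod 7 and 24 ≡ 0 mod 4) yet 24 ≡ 24 (mod 28), not 25.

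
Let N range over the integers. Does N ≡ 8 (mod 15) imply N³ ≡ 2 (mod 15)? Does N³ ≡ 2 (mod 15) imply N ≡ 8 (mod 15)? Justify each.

Both directions hold; the statement is true.

(⇐) Suppose N³ ≡ 2 (mod 15). The only residue r in {0, …, 14} with r³ ≡ 2 (mod 15) is r = 8, so N ≡ 8 (mod 15).

(⇒) Suppose N ≡ 8 (mod 15). Write N = 15j + 8. Then (15j + 8)³ = 3375j³ + 5400j² + 2880j + 512 = 15(225j³ + 360j² + 192j + 34) + 2, so N³ ≡ 2 (mod 15).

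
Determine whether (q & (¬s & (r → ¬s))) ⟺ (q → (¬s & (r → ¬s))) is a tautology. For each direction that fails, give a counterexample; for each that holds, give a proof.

Only the forward direction holds.

(⟹) Assume the antecedent. If q is true, the antecedent forces (q = T, r = F, s = F) or (q = T, r = T, s = F), and q → (¬s & (r → ¬s)) holds there. If q is false, the antecedent cannot hold. Either way q → (¬s & (r → ¬s)) holds.

(⟸) This fails. Under q = F, r = F, s = F, the left side is false but the right side is true.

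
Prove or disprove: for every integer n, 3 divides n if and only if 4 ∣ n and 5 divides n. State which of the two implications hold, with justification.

(⇒) This fails: take n = 3. Certainly 3 ∣ 3, but 4 ∤ 3.

(⇐) This fails: take n = 20. Both 4 ∣ 20 and 5 ∣ 20, yet 20 is not a multiple of 3 (since 20 = 6·3 + 2), so 3 ∤ 20.

Neither direction holds.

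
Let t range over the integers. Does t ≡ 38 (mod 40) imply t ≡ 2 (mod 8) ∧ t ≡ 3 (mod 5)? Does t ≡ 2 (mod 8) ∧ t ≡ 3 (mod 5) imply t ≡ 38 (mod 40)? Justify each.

Forward direction. This fails: t = 38 gives 38 ≡ 38 (mod 40) but 38 ≡ 6 (mod 8), so the conjunction on the right does not hold.

Converse. This fails: t = 18 satisfies both congruences on the right (18 ≡ 2 mod 8 and 18 ≡ 3 mod 5) yet 18 ≡ 18 (mod 40), not 38.

Neither direction holds.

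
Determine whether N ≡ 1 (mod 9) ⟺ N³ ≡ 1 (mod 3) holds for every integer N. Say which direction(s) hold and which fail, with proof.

(⟹) Suppose N ≡ 1 (mod 9). Then N³ ≡ 1³ = 1 (mod 9), and since 3 ∣ 9, also N³ ≡ 1 (mod 3).

(⟸) This fails: take N = 4. Then 4³ = 64 ≡ 1 (mod 3), yet 4 ≡ 4 (mod 9), not 1.

The forward direction holds; the converse fails.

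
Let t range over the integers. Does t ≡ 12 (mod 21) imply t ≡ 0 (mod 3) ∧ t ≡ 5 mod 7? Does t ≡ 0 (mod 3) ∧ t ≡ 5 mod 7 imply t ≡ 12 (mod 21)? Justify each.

Both implications hold.

(⟹) Suppose t ≡ 12 (mod 21); write t = 21j + 12. Since 3 ∣ 21, reducing mod 3 gives t ≡ 12 ≡ 0 (mod 3); since 7 ∣ 21, reducing mod 7 gives t ≡ 12 ≡ 5 (mod 7).

(⟸) Conversely, if t ≡ 0 (mod 3) and t ≡ 5 (mod 7), then by the Chinese remainder theorem t ≡ 12 (mod 21). This is exactly t ≡ 12 (mod 21).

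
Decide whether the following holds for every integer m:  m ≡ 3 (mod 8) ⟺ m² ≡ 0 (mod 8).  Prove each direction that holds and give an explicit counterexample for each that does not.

(⟹) This fails: take m = 3. Then 3 ≡ 3 (mod 8), but 3² = 9 ≡ 1 (mod 8), not 0.

(⟸) This fails: take m = 0. Then 0² = 0 ≡ 0 (mod 8), yet 0 ≡ 0 (mod 8), not 3.

Neither implication holds.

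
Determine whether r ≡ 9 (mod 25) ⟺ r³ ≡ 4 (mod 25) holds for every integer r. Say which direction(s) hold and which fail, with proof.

(→) Suppose r ≡ 9 (mod 25). Write r = 25j + 9. Then (25j + 9)³ = 15625j³ + 16875j² + 6075j + 729 = 25(625j³ + 675j² + 243j + 29) + 4, so r³ ≡ 4 (mod 25).

(←) Conversely, suppose r³ ≡ 4 (mod 25). The only residue r in {0, …, 24} with r³ ≡ 4 (mod 25) is r = 9, so r ≡ 9 (mod 25).

The biconditional holds.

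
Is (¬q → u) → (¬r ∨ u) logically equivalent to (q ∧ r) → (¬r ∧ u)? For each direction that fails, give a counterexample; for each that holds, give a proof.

The forward direction fails; the converse holds.

(⇒) This fails. Under r = T, u = T, q = T, the left side is true but the right side is false.

(⇐) Assume the antecedent. If r is true, the antecedent forces (r = T, u = F, q = F) or (r = T, u = T, q = F), and (¬q → u) → (¬r ∨ u) holds there. If r is false, (¬q → u) → (¬r ∨ u) reduces to true regardless of the other variables. Either way (¬q → u) → (¬r ∨ u) holds.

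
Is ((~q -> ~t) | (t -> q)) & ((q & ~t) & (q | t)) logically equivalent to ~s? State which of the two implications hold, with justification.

Neither implication holds.

(⟹) This fails. Under s = T, q = T, t = F, the left side is true but the right side is false.

(⟸) This fails. Under s = F, q = F, t = F, the left side is false but the right side is true.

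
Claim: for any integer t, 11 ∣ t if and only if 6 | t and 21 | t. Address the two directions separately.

(⟹) This fails: take t = 11. Certainly 11 ∣ 11, but 6 ∤ 11.

(⟸) This fails: take t = 42. Both 6 ∣ 42 and 21 ∣ 42, yet 42 is not a multiple of 11 (since 42 = 3·11 + 9), so 11 ∤ 42.

Neither implication holds.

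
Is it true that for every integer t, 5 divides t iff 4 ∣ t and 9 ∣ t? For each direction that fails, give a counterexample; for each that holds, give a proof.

[⇒] This fails: take t = 5. Certainly 5 ∣ 5, but 4 ∤ 5.

[⇐] This fails: take t = 36. Both 4 ∣ 36 and 9 ∣ 36, yet 36 is not a multiple of 5 (since 36 = 7·5 + 1), so 5 ∤ 36.

Both directions fail.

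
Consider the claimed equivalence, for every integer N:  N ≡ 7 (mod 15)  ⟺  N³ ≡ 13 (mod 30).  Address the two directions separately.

[⇒] This fails: take N = 22. Then 22 ≡ 7 (mod 15), but 22³ = 10648 ≡ 28 (mod 30), not 13.

[⇐] Conversely, the residues r modulo 30 with r³ ≡ 13 (mod 30) are exactly {7}, and each is ≡ 7 (mod 15).

(⇒) fails; (⇐) holds.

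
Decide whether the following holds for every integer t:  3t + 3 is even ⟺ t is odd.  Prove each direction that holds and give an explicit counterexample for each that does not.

Both directions hold; the statement is true.

(→) Suppose 3t + 3 is even. Since 3 is odd, 3t and t have the same parity, so 3t + 3 ≡ t + 3 (mod 2). As 3 is odd, 3t + 3 is even exactly when t is odd. Thus t is odd.

(←) Conversely, suppose t is odd; write t = 2j + 1. Then 3t + 3 = 3·(2j + 1) + 3 = 2·3j + 6, which is even.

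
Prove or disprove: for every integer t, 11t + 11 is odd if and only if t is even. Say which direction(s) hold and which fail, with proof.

Equivalent; both directions hold.

[⇒] Suppose 11t + 11 is odd. Since 11 is odd, 11t and t have the same parity, so 11t + 11 ≡ t + 11 (mod 2). As 11 is odd, 11t + 11 is odd exactly when t is even. Thus t is even.

[⇐] Conversely, suppose t is even; write t = 2j. Then 11t + 11 = 11·(2j) + 11 = 2·11j + 11, which is odd.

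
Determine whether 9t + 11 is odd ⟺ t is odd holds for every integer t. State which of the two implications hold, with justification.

Neither direction holds.

[⇒] This fails: t = 4 gives 9t + 11 = 47, which is odd, but 4 is even, not odd.

[⇐] This also fails: t = 1 is odd, but 9t + 11 = 20 is even, not odd.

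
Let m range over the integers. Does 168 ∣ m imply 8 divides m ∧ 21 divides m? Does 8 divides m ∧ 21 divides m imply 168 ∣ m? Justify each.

(→) If 168 ∣ m, write m = 168q. Since 168 = 21·8, m = 8·(21q), so 8 ∣ m; and since 168 = 8·21, m = 21·(8q), so 21 ∣ m.

(←) Suppose 8 ∣ m and 21 ∣ m. Any common multiple of 8 and 21 is a multiple of their lcm; here gcd(8, 21) = 1, so lcm(8, 21) = 8·21 = 168, so 168 ∣ m.

Both directions hold.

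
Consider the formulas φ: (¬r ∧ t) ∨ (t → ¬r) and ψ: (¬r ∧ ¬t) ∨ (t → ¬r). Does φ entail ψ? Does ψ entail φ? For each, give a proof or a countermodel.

(⇐) Assume the antecedent. If r is true, the antecedent forces (r = T, t = F), and (¬r ∧ t) ∨ (t → ¬r) holds there. If r is false, (¬r ∧ t) ∨ (t → ¬r) reduces to true regardless of the other variables. Either way (¬r ∧ t) ∨ (t → ¬r) holds.

(⇒) Assume the antecedent. If r is true, the antecedent forces (r = T, t = F), and (¬r ∧ ¬t) ∨ (t → ¬r) holds there. If r is false, (¬r ∧ ¬t) ∨ (t → ¬r) reduces to true regardless of the other variables. Either way (¬r ∧ ¬t) ∨ (t → ¬r) holds.

Equivalent; both directions hold.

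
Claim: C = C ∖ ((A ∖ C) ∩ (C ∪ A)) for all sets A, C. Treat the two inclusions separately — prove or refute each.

(⊆) Let x ∈ C. Then either x ∈ C and x ∉ A; or x ∈ A ∩ C. In each case x ∈ C ∖ ((A ∖ C) ∩ (C ∪ A)), so C ⊆ C ∖ ((A ∖ C) ∩ (C ∪ A)).

(⊇) Let x ∈ C ∖ ((A ∖ C) ∩ (C ∪ A)). Then either x ∈ C and x ∉ A; or x ∈ A ∩ C. In each case x ∈ C, so C ∖ ((A ∖ C) ∩ (C ∪ A)) ⊆ C.

Both inclusions hold.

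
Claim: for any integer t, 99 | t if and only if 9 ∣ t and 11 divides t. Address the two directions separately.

Both directions hold; the statement is true.

Converse. Suppose 9 ∣ t and 11 ∣ t. Any common multiple of 9 and 11 is a multiple of their lcm; here gcd(9, 11) = 1, so lcm(9, 11) = 9·11 = 99, so 99 ∣ t.

Forward direction. If 99 ∣ t, write t = 99q. Since 99 = 11·9, t = 9·(11q), so 9 ∣ t; and since 99 = 9·11, t = 11·(9q), so 11 ∣ t.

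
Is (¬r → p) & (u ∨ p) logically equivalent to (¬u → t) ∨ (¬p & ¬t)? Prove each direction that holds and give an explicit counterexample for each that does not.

(⟹) This fails. Under t = F, u = F, p = T, r = F, the left side is true but the right side is false.

(⟸) This fails. Under t = F, u = F, p = F, r = F, the left side is false but the right side is true.

Neither direction holds.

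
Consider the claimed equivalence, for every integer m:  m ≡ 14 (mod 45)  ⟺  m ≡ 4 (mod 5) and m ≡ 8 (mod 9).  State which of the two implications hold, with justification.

Neither implication holds.

(⟹) This fails: m = 14 gives 14 ≡ 14 (mod 45) but 14 ≡ 5 (mod 9), so the conjunction on the right does not hold.

(⟸) This fails: m = 44 satisfies both congruences on the right (44 ≡ 4 mod 5 and 44 ≡ 8 mod 9) yet 44 ≡ 44 (mod 45), not 14.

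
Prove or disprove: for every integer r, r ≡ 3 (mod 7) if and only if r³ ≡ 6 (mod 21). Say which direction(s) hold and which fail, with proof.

(⟹) This fails: take r = 10. Then 10 ≡ 3 (mod 7), but 10³ = 1000 ≡ 13 (mod 21), not 6.

(⟸) This fails: take r = 6. Then 6³ = 216 ≡ 6 (mod 21), yet 6 ≡ 6 (mod 7), not 3.

Neither implication holds.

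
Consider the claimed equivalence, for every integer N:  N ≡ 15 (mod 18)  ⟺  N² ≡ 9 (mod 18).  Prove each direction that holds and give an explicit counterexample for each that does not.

(⟹) Suppose N ≡ 15 (mod 18). Write N = 18j + 15. Then (18j + 15)² = 324j² + 540j + 225 = 18(18j² + 30j + 12) + 9, so N² ≡ 9 (mod 18).

(⟸) This fails: take N = 3. Then 3² = 9 ≡ 9 (mod 18), yet 3 ≡ 3 (mod 18), not 15.

(⇒) holds; (⇐) fails.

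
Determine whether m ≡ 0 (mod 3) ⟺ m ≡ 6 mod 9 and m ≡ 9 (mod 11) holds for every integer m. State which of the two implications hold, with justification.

Only the converse holds.

Forward direction. This fails: m = 0 gives 0 ≡ 0 (mod 3) but 0 ≡ 0 (mod 9), so the conjunction on the right does not hold.

Converse. If m ≡ 6 (mod 9) and m ≡ 9 (mod 11), then by the Chinese remainder theorem m ≡ 42 (mod 99). Since 42 ≡ 0 (mod 3) and 3 ∣ 99, we get m ≡ 0 (mod 3).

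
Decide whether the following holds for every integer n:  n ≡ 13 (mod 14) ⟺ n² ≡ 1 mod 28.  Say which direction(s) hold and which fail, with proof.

The forward direction holds; the converse fails.

[⇒] Suppose n ≡ 13 (mod 14). Working modulo 28, n ∈ {13, 27}; for each such r, r² ≡ 1 (mod 28).

[⇐] This fails: take n = 1. Then 1² = 1 ≡ 1 (mod 28), yet 1 ≡ 1 (mod 14), not 13.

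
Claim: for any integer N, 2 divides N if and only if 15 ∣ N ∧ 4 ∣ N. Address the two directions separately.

(⇒) This fails: take N = 2. Certainly 2 ∣ 2, but 15 ∤ 2.

(⇐) Suppose 15 ∣ N and 4 ∣ N. Any common multiple of 15 and 4 is a multiple of their lcm; here gcd(15, 4) = 1, so lcm(15, 4) = 15·4 = 60, so 60 ∣ N. Since 2 ∣ 60, it follows that 2 ∣ N.

Only the converse holds.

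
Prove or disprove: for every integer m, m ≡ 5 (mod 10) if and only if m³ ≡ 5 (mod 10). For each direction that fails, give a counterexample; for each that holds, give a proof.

Equivalent; both directions hold.

(⟹) Suppose m ≡ 5 (mod 10). Write m = 10j + 5. Then (10j + 5)³ = 1000j³ + 1500j² + 750j + 125 = 10(100j³ + 150j² + 75j + 12) + 5, so m³ ≡ 5 (mod 10).

(⟸) Conversely, suppose m³ ≡ 5 (mod 10). The only residue r in {0, …, 9} with r³ ≡ 5 (mod 10) is r = 5, so m ≡ 5 (mod 10).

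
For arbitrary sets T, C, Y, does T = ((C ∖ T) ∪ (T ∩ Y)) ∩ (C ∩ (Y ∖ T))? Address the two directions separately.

Neither inclusion holds.

(⊆) This inclusion fails. Take T = {1}, C = ∅, Y = ∅; then 1 ∈ T but 1 ∉ ((C ∖ T) ∪ (T ∩ Y)) ∩ (C ∩ (Y ∖ T)).

(⊇) This inclusion fails. Take T = ∅, C = {1}, Y = {1}; then 1 ∈ ((C ∖ T) ∪ (T ∩ Y)) ∩ (C ∩ (Y ∖ T)) but 1 ∉ T.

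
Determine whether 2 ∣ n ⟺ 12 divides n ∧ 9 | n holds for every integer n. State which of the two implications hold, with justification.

Only the converse holds.

(⟹) This fails: take n = 2. Certainly 2 ∣ 2, but 12 ∤ 2.

(⟸) Suppose 12 ∣ n and 9 ∣ n. Any common multiple of 12 and 9 is a multiple of their lcm; here lcm(12, 9) = 12·9/gcd(12, 9) = 108/3 = 36, so 36 ∣ n. Since 2 ∣ 36, it follows that 2 ∣ n.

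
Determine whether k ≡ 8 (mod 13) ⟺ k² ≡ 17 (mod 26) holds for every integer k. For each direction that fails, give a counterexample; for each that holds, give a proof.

[⇒] This fails: take k = 8. Then 8 ≡ 8 (mod 13), but 8² = 64 ≡ 12 (mod 26), not 17.

[⇐] This fails: take k = 11. Then 11² = 121 ≡ 17 (mod 26), yet 11 ≡ 11 (mod 13), not 8.

Neither implication holds.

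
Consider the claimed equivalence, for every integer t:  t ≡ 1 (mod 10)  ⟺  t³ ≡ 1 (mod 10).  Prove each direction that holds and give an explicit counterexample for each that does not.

Equivalent; both directions hold.

[⇒] Suppose t ≡ 1 (mod 10). Write t = 10j + 1. Then (10j + 1)³ = 1000j³ + 300j² + 30j + 1 = 10(100j³ + 30j² + 3j) + 1, so t³ ≡ 1 (mod 10).

[⇐] For the converse, argue contrapositively. If t ≢ 1 (mod 10), then t is congruent to one of 0, 2, 3, 4, 5, 6, 7, 8, 9 modulo 10, and these give t³ ≡ 0, 8, 7, 4, 5, 6, 3, 2, 9 respectively — never 1.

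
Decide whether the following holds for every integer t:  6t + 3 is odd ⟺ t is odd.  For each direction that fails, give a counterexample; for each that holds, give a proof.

(⇒) fails; (⇐) holds.

[⇐] Suppose t is odd. Since 6 is even, 6t is even for every t, so 6t + 3 has the same parity as 3, which is odd. Hence 6t + 3 is odd.

[⇒] This fails: take t = 6. Then 6t + 3 = 39, which is odd, yet t = 6 is even, not odd.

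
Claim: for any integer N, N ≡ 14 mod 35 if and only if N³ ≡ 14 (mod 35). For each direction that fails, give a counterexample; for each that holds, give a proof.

The biconditional holds.

[⇒] Suppose N ≡ 14 mod 35. Write N = 35j + 14. Then (35j + 14)³ = 42875j³ + 51450j² + 20580j + 2744 = 35(1225j³ + 1470j² + 588j + 78) + 14, so N³ ≡ 14 (mod 35).

[⇐] Conversely, suppose N³ ≡ 14 (mod 35). The only residue r in {0, …, 34} with r³ ≡ 14 (mod 35) is r = 14, so N ≡ 14 (mod 35).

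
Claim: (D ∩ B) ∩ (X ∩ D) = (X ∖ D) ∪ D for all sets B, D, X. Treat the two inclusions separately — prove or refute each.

Only the forward inclusion holds.

(⟹) Let x ∈ (D ∩ B) ∩ (X ∩ D). Then x ∈ B ∩ D ∩ X, from which x ∈ (X ∖ D) ∪ D.

(⟸) This inclusion fails. Take B = ∅, D = {1}, X = ∅; then 1 ∈ (X ∖ D) ∪ D but 1 ∉ (D ∩ B) ∩ (X ∩ D).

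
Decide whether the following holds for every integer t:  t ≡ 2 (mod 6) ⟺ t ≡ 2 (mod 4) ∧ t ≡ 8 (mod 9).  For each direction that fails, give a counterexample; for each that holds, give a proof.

(⟸) If t ≡ 2 (mod 4) and t ≡ 8 (mod 9), then by the Chinese remainder theorem t ≡ 26 (mod 36). Since 26 ≡ 2 (mod 6) and 6 ∣ 36, we get t ≡ 2 (mod 6).

(⟹) This fails: t = 32 gives 32 ≡ 2 (mod 6) but 32 ≡ 0 (mod 4), so the conjunction on the right does not hold.

Only the reverse direction holds.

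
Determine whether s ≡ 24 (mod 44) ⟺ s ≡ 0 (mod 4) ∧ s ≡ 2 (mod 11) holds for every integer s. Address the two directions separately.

(⟹) Suppose s ≡ 24 (mod 44); write s = 44j + 24. Since 4 ∣ 44, reducing mod 4 gives s ≡ 24 ≡ 0 (mod 4); since 11 ∣ 44, reducing mod 11 gives s ≡ 24 ≡ 2 (mod 11).

(⟸) Conversely, if s ≡ 0 (mod 4) and s ≡ 2 (mod 11), then by the Chinese remainder theorem s ≡ 24 (mod 44). This is exactly s ≡ 24 (mod 44).

Both implications hold.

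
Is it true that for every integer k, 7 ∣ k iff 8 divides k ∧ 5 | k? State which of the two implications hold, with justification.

Both directions fail.

(→) This fails: take k = 7. Certainly 7 ∣ 7, but 8 ∤ 7.

(←) This fails: take k = 40. Both 8 ∣ 40 and 5 ∣ 40, yet 40 is not a multiple of 7 (since 40 = 5·7 + 5), so 7 ∤ 40.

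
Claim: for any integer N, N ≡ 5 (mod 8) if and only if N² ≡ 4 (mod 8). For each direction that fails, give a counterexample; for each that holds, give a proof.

(⟹) This fails: take N = 5. Then 5 ≡ 5 (mod 8), but 5² = 25 ≡ 1 (mod 8), not 4.

(⟸) This fails: take N = 2. Then 2² = 4 ≡ 4 (mod 8), yet 2 ≡ 2 (mod 8), not 5.

Neither direction holds.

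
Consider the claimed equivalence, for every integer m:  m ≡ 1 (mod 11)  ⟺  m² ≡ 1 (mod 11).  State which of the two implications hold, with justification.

(⇒) holds; (⇐) fails.

(⇒) Suppose m ≡ 1 (mod 11). Write m = 11j + 1. Then (11j + 1)² = 121j² + 22j + 1 = 11(11j² + 2j) + 1, so m² ≡ 1 (mod 11).

(⇐) This fails: take m = 10. Then 10² = 100 ≡ 1 (mod 11), yet 10 ≡ 10 (mod 11), not 1.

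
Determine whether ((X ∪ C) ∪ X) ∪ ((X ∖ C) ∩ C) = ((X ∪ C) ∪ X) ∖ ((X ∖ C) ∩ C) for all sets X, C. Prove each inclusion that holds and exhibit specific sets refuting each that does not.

Both inclusions hold.

(⊆) Let x ∈ ((X ∪ C) ∪ X) ∪ ((X ∖ C) ∩ C). Then either x ∈ X and x ∉ C; or x ∈ C and x ∉ X; or x ∈ X ∩ C. In each case x ∈ ((X ∪ C) ∪ X) ∖ ((X ∖ C) ∩ C), so ((X ∪ C) ∪ X) ∪ ((X ∖ C) ∩ C) ⊆ ((X ∪ C) ∪ X) ∖ ((X ∖ C) ∩ C).

(⊇) Let x ∈ ((X ∪ C) ∪ X) ∖ ((X ∖ C) ∩ C). Then either x ∈ X and x ∉ C; or x ∈ C and x ∉ X; or x ∈ X ∩ C. In each case x ∈ ((X ∪ C) ∪ X) ∪ ((X ∖ C) ∩ C), so ((X ∪ C) ∪ X) ∖ ((X ∖ C) ∩ C) ⊆ ((X ∪ C) ∪ X) ∪ ((X ∖ C) ∩ C).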